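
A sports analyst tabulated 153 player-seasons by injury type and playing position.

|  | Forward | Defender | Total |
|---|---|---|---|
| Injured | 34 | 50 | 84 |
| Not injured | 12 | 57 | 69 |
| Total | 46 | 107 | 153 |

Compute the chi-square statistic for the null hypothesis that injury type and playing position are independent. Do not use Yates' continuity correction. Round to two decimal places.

9.60

Grand total N = 153.
Expected counts (row total × column total / N):
  Injured, Forward: 84×46/153 = 25.255
  Injured, Defender: 84×107/153 = 58.745
  Not injured, Forward: 69×46/153 = 20.745
  Not injured, Defender: 69×107/153 = 48.255
Contributions (O − E)²/E:
  (34 − 25.255)²/25.255 = 3.0281
  (50 − 58.745)²/58.745 = 1.3018
  (12 − 20.745)²/20.745 = 3.6864
  (57 − 48.255)²/48.255 = 1.5848
χ² = 3.0281 + 1.3018 + 3.6864 + 1.5848 = 9.60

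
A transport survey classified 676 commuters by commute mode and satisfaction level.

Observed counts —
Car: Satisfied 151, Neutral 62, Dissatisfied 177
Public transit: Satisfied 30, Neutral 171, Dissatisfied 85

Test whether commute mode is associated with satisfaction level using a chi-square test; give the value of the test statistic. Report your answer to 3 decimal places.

Row totals: 390, 286. Column totals: 181, 233, 262. Grand total N = 676.
Expected counts (row total × column total / N):
  Car, Satisfied: 390×181/676 = 104.42308
  Car, Neutral: 390×233/676 = 134.42308
  Car, Dissatisfied: 390×262/676 = 151.15385
  Public transit, Satisfied: 286×181/676 = 76.57692
  Public transit, Neutral: 286×233/676 = 98.57692
  Public transit, Dissatisfied: 286×262/676 = 110.84615
Contributions (O − E)²/E:
  (151 − 104.42308)²/104.42308 = 20.7752
  (62 − 134.42308)²/134.42308 = 39.0194
  (177 − 151.15385)²/151.15385 = 4.4195
  (30 − 76.57692)²/76.57692 = 28.3298
  (171 − 98.57692)²/98.57692 = 53.2082
  (85 − 110.84615)²/110.84615 = 6.0266
χ² = 20.7752 + 39.0194 + 4.4195 + 28.3298 + 53.2082 + 6.0266 = 151.779

151.779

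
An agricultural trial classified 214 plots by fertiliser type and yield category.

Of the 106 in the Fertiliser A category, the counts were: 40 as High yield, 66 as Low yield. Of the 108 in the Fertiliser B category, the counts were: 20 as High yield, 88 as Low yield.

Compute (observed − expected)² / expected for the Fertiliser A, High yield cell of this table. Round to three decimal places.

Row total (Fertiliser A) = 106; column total (High yield) = 60; N = 214.
Expected count E = 106 × 60 / 214 = 29.71963.
Contribution = (O − E)²/E = (40 − 29.71963)² / 29.71963 = 3.556.

3.556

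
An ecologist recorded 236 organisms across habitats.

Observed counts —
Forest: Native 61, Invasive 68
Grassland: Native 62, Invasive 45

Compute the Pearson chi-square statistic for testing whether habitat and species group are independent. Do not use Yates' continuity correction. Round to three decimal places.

Row totals: 129, 107. Column totals: 123, 113. Grand total N = 236.
Expected counts (row total × column total / N):
  Forest, Native: 129×123/236 = 67.2331
  Forest, Invasive: 129×113/236 = 61.7669
  Grassland, Native: 107×123/236 = 55.7669
  Grassland, Invasive: 107×113/236 = 51.2331
Contributions (O − E)²/E:
  (61 − 67.2331)²/67.2331 = 0.5779
  (68 − 61.7669)²/61.7669 = 0.6290
  (62 − 55.7669)²/55.7669 = 0.6967
  (45 − 51.2331)²/51.2331 = 0.7583
χ² = 0.5779 + 0.6290 + 0.6967 + 0.7583 = 2.662

2.662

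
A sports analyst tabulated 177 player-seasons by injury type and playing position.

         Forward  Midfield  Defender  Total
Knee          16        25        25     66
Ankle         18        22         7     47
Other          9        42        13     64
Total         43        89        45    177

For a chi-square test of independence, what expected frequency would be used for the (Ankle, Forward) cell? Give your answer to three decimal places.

11.418

Row total (Ankle) = 47; column total (Forward) = 43; grand total N = 177.
Expected count = (row total × column total) / N = 47 × 43 / 177 = 11.418.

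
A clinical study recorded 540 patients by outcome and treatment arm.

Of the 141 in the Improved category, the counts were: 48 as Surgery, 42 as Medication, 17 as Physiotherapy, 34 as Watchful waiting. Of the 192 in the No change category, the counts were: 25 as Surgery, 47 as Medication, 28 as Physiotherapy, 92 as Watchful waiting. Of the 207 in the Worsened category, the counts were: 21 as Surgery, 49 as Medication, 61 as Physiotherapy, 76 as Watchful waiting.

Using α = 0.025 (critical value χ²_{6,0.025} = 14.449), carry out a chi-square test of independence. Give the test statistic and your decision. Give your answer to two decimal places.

Row totals: 141, 192, 207. Column totals: 94, 138, 106, 202. Grand total N = 540.
Expected counts (row total × column total / N):
  Improved, Surgery: 141×94/540 = 24.54444
  Improved, Medication: 141×138/540 = 36.03333
  Improved, Physiotherapy: 141×106/540 = 27.67778
  Improved, Watchful waiting: 141×202/540 = 52.74444
  No change, Surgery: 192×94/540 = 33.42222
  No change, Medication: 192×138/540 = 49.06667
  No change, Physiotherapy: 192×106/540 = 37.68889
  No change, Watchful waiting: 192×202/540 = 71.82222
  Worsened, Surgery: 207×94/540 = 36.03333
  Worsened, Medication: 207×138/540 = 52.90000
  Worsened, Physiotherapy: 207×106/540 = 40.63333
  Worsened, Watchful waiting: 207×202/540 = 77.43333
Contributions (O − E)²/E:
  (48 − 24.54444)²/24.54444 = 22.4150
  (42 − 36.03333)²/36.03333 = 0.9880
  (17 − 27.67778)²/27.67778 = 4.1194
  (34 − 52.74444)²/52.74444 = 6.6614
  (25 − 33.42222)²/33.42222 = 2.1224
  (47 − 49.06667)²/49.06667 = 0.0870
  (28 − 37.68889)²/37.68889 = 2.4908
  (92 − 71.82222)²/71.82222 = 5.6688
  (21 − 36.03333)²/36.03333 = 6.2720
  (49 − 52.90000)²/52.90000 = 0.2875
  (61 − 40.63333)²/40.63333 = 10.2084
  (76 − 77.43333)²/77.43333 = 0.0265
χ² = 22.4150 + 0.9880 + 4.1194 + 6.6614 + 2.1224 + 0.0870 + 2.4908 + 5.6688 + 6.2720 + 0.2875 + 10.2084 + 0.0265 = 61.35
df = (3−1)(4−1) = 6. Since 61.35 > 14.449, reject the null hypothesis of independence at α = 0.025.

61.35; reject H₀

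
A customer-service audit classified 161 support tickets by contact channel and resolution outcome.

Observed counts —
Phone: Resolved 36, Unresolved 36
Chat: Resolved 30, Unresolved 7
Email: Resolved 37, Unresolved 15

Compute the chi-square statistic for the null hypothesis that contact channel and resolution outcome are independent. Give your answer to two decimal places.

11.96

Row totals: 72, 37, 52. Column totals: 103, 58. Grand total N = 161.
Expected counts (row total × column total / N):
  Phone, Resolved: 72×103/161 = 46.062
  Phone, Unresolved: 72×58/161 = 25.938
  Chat, Resolved: 37×103/161 = 23.671
  Chat, Unresolved: 37×58/161 = 13.329
  Email, Resolved: 52×103/161 = 33.267
  Email, Unresolved: 52×58/161 = 18.733
Contributions (O − E)²/E:
  (36 − 46.062)²/46.062 = 2.1980
  (36 − 25.938)²/25.938 = 3.9033
  (30 − 23.671)²/23.671 = 1.6922
  (7 − 13.329)²/13.329 = 3.0052
  (37 − 33.267)²/33.267 = 0.4189
  (15 − 18.733)²/18.733 = 0.7439
χ² = 2.1980 + 3.9033 + 1.6922 + 3.0052 + 0.4189 + 0.7439 = 11.96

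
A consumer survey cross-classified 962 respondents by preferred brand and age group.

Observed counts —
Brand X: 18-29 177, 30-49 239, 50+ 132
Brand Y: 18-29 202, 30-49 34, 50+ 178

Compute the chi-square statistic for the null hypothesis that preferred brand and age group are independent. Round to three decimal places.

Row totals: 548, 414. Column totals: 379, 273, 310. Grand total N = 962.
Expected counts (row total × column total / N):
  Brand X, 18-29: 548×379/962 = 215.8960
  Brand X, 30-49: 548×273/962 = 155.5135
  Brand X, 50+: 548×310/962 = 176.5904
  Brand Y, 18-29: 414×379/962 = 163.1040
  Brand Y, 30-49: 414×273/962 = 117.4865
  Brand Y, 50+: 414×310/962 = 133.4096
Contributions (O − E)²/E:
  (177 − 215.8960)²/215.8960 = 7.0075
  (239 − 155.5135)²/155.5135 = 44.8192
  (132 − 176.5904)²/176.5904 = 11.2594
  (202 − 163.1040)²/163.1040 = 9.2757
  (34 − 117.4865)²/117.4865 = 59.3259
  (178 − 133.4096)²/133.4096 = 14.9038
χ² = 7.0075 + 44.8192 + 11.2594 + 9.2757 + 59.3259 + 14.9038 = 146.592

146.592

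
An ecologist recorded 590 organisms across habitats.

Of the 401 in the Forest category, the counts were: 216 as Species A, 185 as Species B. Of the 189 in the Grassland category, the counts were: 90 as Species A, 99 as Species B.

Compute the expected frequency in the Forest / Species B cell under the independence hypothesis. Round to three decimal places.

193.024

Row total (Forest) = 401; column total (Species B) = 284; grand total N = 590.
Expected count = (row total × column total) / N = 401 × 284 / 590 = 193.024.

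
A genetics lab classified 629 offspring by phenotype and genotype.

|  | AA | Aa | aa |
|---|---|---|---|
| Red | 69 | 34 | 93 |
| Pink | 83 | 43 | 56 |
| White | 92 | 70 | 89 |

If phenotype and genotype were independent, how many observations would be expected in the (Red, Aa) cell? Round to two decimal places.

Row total (Red) = 196; column total (Aa) = 147; grand total N = 629.
Expected count = (row total × column total) / N = 196 × 147 / 629 = 45.81.

45.81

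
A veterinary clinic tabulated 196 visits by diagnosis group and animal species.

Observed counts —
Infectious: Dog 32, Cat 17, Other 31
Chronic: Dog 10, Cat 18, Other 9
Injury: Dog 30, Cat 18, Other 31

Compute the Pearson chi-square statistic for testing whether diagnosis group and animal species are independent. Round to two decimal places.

10.91

Row totals: 80, 37, 79. Column totals: 72, 53, 71. Grand total N = 196.
Expected counts (row total × column total / N):
  Infectious, Dog: 80×72/196 = 29.388
  Infectious, Cat: 80×53/196 = 21.633
  Infectious, Other: 80×71/196 = 28.980
  Chronic, Dog: 37×72/196 = 13.592
  Chronic, Cat: 37×53/196 = 10.005
  Chronic, Other: 37×71/196 = 13.403
  Injury, Dog: 79×72/196 = 29.020
  Injury, Cat: 79×53/196 = 21.362
  Injury, Other: 79×71/196 = 28.617
Contributions (O − E)²/E:
  (32 − 29.388)²/29.388 = 0.2322
  (17 − 21.633)²/21.633 = 0.9922
  (31 − 28.980)²/28.980 = 0.1408
  (10 − 13.592)²/13.592 = 0.9493
  (18 − 10.005)²/10.005 = 6.3888
  (9 − 13.403)²/13.403 = 1.4464
  (30 − 29.020)²/29.020 = 0.0331
  (18 − 21.362)²/21.362 = 0.5291
  (31 − 28.617)²/28.617 = 0.1984
χ² = 0.2322 + 0.9922 + 0.1408 + 0.9493 + 6.3888 + 1.4464 + 0.0331 + 0.5291 + 0.1984 = 10.91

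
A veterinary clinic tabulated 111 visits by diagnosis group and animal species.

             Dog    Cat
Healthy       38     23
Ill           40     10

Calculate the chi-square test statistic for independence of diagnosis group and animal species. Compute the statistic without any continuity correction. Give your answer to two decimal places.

4.12

Row totals: 61, 50. Column totals: 78, 33. Grand total N = 111.
Expected counts (row total × column total / N):
  Healthy, Dog: 61×78/111 = 42.865
  Healthy, Cat: 61×33/111 = 18.135
  Ill, Dog: 50×78/111 = 35.135
  Ill, Cat: 50×33/111 = 14.865
Contributions (O − E)²/E:
  (38 − 42.865)²/42.865 = 0.5522
  (23 − 18.135)²/18.135 = 1.3051
  (40 − 35.135)²/35.135 = 0.6736
  (10 − 14.865)²/14.865 = 1.5922
χ² = 0.5522 + 1.3051 + 0.6736 + 1.5922 = 4.12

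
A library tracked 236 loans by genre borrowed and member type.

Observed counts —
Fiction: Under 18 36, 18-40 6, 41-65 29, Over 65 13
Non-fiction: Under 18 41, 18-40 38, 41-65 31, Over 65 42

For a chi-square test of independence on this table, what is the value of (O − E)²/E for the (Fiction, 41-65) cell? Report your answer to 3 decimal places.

2.736

Row total (Fiction) = 84; column total (41-65) = 60; N = 236.
Expected count E = 84 × 60 / 236 = 21.3559.
Contribution = (O − E)²/E = (29 − 21.3559)² / 21.3559 = 2.736.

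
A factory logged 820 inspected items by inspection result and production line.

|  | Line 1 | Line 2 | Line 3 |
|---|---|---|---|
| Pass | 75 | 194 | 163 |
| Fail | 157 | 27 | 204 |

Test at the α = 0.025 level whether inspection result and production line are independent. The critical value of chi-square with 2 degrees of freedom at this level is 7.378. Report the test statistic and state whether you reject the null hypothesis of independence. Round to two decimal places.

157.85; reject H₀

Row totals: 432, 388. Column totals: 232, 221, 367. Grand total N = 820.
Expected counts (row total × column total / N):
  Pass, Line 1: 432×232/820 = 122.224
  Pass, Line 2: 432×221/820 = 116.429
  Pass, Line 3: 432×367/820 = 193.346
  Fail, Line 1: 388×232/820 = 109.776
  Fail, Line 2: 388×221/820 = 104.571
  Fail, Line 3: 388×367/820 = 173.654
Contributions (O − E)²/E:
  (75 − 122.224)²/122.224 = 18.2461
  (194 − 116.429)²/116.429 = 51.6818
  (163 − 193.346)²/193.346 = 4.7629
  (157 − 109.776)²/109.776 = 20.3151
  (27 − 104.571)²/104.571 = 57.5423
  (204 − 173.654)²/173.654 = 5.3030
χ² = 18.2461 + 51.6818 + 4.7629 + 20.3151 + 57.5423 + 5.3030 = 157.85
df = (2−1)(3−1) = 2. Since 157.85 > 7.378, reject the null hypothesis of independence at α = 0.025.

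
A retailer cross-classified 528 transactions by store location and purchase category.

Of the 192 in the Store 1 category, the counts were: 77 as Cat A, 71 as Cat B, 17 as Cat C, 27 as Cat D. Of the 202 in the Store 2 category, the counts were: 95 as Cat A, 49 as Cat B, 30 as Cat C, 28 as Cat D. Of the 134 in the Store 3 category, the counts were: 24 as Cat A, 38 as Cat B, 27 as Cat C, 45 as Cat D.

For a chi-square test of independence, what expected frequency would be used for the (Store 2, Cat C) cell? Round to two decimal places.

Row total (Store 2) = 202; column total (Cat C) = 74; grand total N = 528.
Expected count = (row total × column total) / N = 202 × 74 / 528 = 28.31.

28.31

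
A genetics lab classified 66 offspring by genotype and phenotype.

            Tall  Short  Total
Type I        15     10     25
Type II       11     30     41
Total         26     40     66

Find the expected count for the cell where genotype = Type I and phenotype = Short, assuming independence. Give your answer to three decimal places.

15.152

Row total (Type I) = 25; column total (Short) = 40; grand total N = 66.
Expected count = (row total × column total) / N = 25 × 40 / 66 = 15.152.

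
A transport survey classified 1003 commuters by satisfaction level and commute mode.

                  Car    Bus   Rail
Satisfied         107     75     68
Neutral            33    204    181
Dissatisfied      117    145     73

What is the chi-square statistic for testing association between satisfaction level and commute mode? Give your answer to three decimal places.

133.875

Row totals: 250, 418, 335. Column totals: 257, 424, 322. Grand total N = 1003.
Expected counts (row total × column total / N):
  Satisfied, Car: 250×257/1003 = 64.0578
  Satisfied, Bus: 250×424/1003 = 105.6830
  Satisfied, Rail: 250×322/1003 = 80.2592
  Neutral, Car: 418×257/1003 = 107.1047
  Neutral, Bus: 418×424/1003 = 176.7019
  Neutral, Rail: 418×322/1003 = 134.1934
  Dissatisfied, Car: 335×257/1003 = 85.8375
  Dissatisfied, Bus: 335×424/1003 = 141.6152
  Dissatisfied, Rail: 335×322/1003 = 107.5474
Contributions (O − E)²/E:
  (107 − 64.0578)²/64.0578 = 28.7870
  (75 − 105.6830)²/105.6830 = 8.9082
  (68 − 80.2592)²/80.2592 = 1.8725
  (33 − 107.1047)²/107.1047 = 51.2723
  (204 − 176.7019)²/176.7019 = 4.2172
  (181 − 134.1934)²/134.1934 = 16.3261
  (117 − 85.8375)²/85.8375 = 11.3133
  (145 − 141.6152)²/141.6152 = 0.0809
  (73 − 107.5474)²/107.5474 = 11.0976
χ² = 28.7870 + 8.9082 + 1.8725 + 51.2723 + 4.2172 + 16.3261 + 11.3133 + 0.0809 + 11.0976 = 133.875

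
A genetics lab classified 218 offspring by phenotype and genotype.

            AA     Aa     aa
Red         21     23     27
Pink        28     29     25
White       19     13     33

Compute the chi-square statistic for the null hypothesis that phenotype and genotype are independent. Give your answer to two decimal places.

Row totals: 71, 82, 65. Column totals: 68, 65, 85. Grand total N = 218.
Expected counts (row total × column total / N):
  Red, AA: 71×68/218 = 22.147
  Red, Aa: 71×65/218 = 21.170
  Red, aa: 71×85/218 = 27.683
  Pink, AA: 82×68/218 = 25.578
  Pink, Aa: 82×65/218 = 24.450
  Pink, aa: 82×85/218 = 31.972
  White, AA: 65×68/218 = 20.275
  White, Aa: 65×65/218 = 19.381
  White, aa: 65×85/218 = 25.344
Contributions (O − E)²/E:
  (21 − 22.147)²/22.147 = 0.0594
  (23 − 21.170)²/21.170 = 0.1582
  (27 − 27.683)²/27.683 = 0.0169
  (28 − 25.578)²/25.578 = 0.2293
  (29 − 24.450)²/24.450 = 0.8467
  (25 − 31.972)²/31.972 = 1.5204
  (19 − 20.275)²/20.275 = 0.0802
  (13 − 19.381)²/19.381 = 2.1009
  (33 − 25.344)²/25.344 = 2.3127
χ² = 0.0594 + 0.1582 + 0.0169 + 0.2293 + 0.8467 + 1.5204 + 0.0802 + 2.1009 + 2.3127 = 7.32

7.32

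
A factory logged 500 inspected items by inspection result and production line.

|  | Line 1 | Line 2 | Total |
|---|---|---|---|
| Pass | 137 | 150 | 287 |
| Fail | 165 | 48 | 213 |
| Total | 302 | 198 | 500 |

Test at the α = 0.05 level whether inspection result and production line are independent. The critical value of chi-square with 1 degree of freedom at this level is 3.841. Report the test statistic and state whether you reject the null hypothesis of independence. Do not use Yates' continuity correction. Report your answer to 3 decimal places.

Grand total N = 500.
Expected counts (row total × column total / N):
  Pass, Line 1: 287×302/500 = 173.3480
  Pass, Line 2: 287×198/500 = 113.6520
  Fail, Line 1: 213×302/500 = 128.6520
  Fail, Line 2: 213×198/500 = 84.3480
Contributions (O − E)²/E:
  (137 − 173.3480)²/173.3480 = 7.6215
  (150 − 113.6520)²/113.6520 = 11.6248
  (165 − 128.6520)²/128.6520 = 10.2694
  (48 − 84.3480)²/84.3480 = 15.6634
χ² = 7.6215 + 11.6248 + 10.2694 + 15.6634 = 45.179
df = (2−1)(2−1) = 1. Since 45.179 > 3.841, reject the null hypothesis of independence at α = 0.05.

45.179; reject H₀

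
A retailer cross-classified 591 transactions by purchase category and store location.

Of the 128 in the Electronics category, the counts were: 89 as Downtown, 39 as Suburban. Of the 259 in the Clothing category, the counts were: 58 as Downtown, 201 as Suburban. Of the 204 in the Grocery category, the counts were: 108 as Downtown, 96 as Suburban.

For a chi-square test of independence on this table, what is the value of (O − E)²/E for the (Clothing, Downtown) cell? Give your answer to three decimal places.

Row total (Clothing) = 259; column total (Downtown) = 255; N = 591.
Expected count E = 259 × 255 / 591 = 111.7513.
Contribution = (O − E)²/E = (58 − 111.7513)² / 111.7513 = 25.854.

25.854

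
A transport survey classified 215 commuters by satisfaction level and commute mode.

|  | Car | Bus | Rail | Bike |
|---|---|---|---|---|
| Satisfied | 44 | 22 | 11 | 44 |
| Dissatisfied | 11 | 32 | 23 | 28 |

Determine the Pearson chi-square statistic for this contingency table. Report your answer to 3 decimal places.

26.469

Row totals: 121, 94. Column totals: 55, 54, 34, 72. Grand total N = 215.
Expected counts (row total × column total / N):
  Satisfied, Car: 121×55/215 = 30.9535
  Satisfied, Bus: 121×54/215 = 30.3907
  Satisfied, Rail: 121×34/215 = 19.1349
  Satisfied, Bike: 121×72/215 = 40.5209
  Dissatisfied, Car: 94×55/215 = 24.0465
  Dissatisfied, Bus: 94×54/215 = 23.6093
  Dissatisfied, Rail: 94×34/215 = 14.8651
  Dissatisfied, Bike: 94×72/215 = 31.4791
Contributions (O − E)²/E:
  (44 − 30.9535)²/30.9535 = 5.4989
  (22 − 30.3907)²/30.3907 = 2.3166
  (11 − 19.1349)²/19.1349 = 3.4584
  (44 − 40.5209)²/40.5209 = 0.2987
  (11 − 24.0465)²/24.0465 = 7.0784
  (32 − 23.6093)²/23.6093 = 2.9820
  (23 − 14.8651)²/14.8651 = 4.4518
  (28 − 31.4791)²/31.4791 = 0.3845
χ² = 5.4989 + 2.3166 + 3.4584 + 0.2987 + 7.0784 + 2.9820 + 4.4518 + 0.3845 = 26.469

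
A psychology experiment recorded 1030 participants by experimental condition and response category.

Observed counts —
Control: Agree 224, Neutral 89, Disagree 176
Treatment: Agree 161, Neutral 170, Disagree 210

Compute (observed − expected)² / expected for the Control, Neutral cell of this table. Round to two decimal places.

9.38

Row total (Control) = 489; column total (Neutral) = 259; N = 1030.
Expected count E = 489 × 259 / 1030 = 122.9621.
Contribution = (O − E)²/E = (89 − 122.9621)² / 122.9621 = 9.38.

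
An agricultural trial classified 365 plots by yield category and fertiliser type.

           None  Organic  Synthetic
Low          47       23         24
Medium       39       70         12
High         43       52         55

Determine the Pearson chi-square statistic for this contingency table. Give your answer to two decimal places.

Row totals: 94, 121, 150. Column totals: 129, 145, 91. Grand total N = 365.
Expected counts (row total × column total / N):
  Low, None: 94×129/365 = 33.222
  Low, Organic: 94×145/365 = 37.342
  Low, Synthetic: 94×91/365 = 23.436
  Medium, None: 121×129/365 = 42.764
  Medium, Organic: 121×145/365 = 48.068
  Medium, Synthetic: 121×91/365 = 30.167
  High, None: 150×129/365 = 53.014
  High, Organic: 150×145/365 = 59.589
  High, Synthetic: 150×91/365 = 37.397
Contributions (O − E)²/E:
  (47 − 33.222)²/33.222 = 5.7141
  (23 − 37.342)²/37.342 = 5.5084
  (24 − 23.436)²/23.436 = 0.0136
  (39 − 42.764)²/42.764 = 0.3313
  (70 − 48.068)²/48.068 = 10.0069
  (12 − 30.167)²/30.167 = 10.9404
  (43 − 53.014)²/53.014 = 1.8916
  (52 − 59.589)²/59.589 = 0.9665
  (55 − 37.397)²/37.397 = 8.2858
χ² = 5.7141 + 5.5084 + 0.0136 + 0.3313 + 10.0069 + 10.9404 + 1.8916 + 0.9665 + 8.2858 = 43.66

43.66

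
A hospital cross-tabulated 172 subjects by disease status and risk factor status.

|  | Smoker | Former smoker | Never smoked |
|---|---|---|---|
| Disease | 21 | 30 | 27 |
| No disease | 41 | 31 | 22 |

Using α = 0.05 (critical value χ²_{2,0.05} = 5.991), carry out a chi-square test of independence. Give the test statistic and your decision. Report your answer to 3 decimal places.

Row totals: 78, 94. Column totals: 62, 61, 49. Grand total N = 172.
Expected counts (row total × column total / N):
  Disease, Smoker: 78×62/172 = 28.1163
  Disease, Former smoker: 78×61/172 = 27.6628
  Disease, Never smoked: 78×49/172 = 22.2209
  No disease, Smoker: 94×62/172 = 33.8837
  No disease, Former smoker: 94×61/172 = 33.3372
  No disease, Never smoked: 94×49/172 = 26.7791
Contributions (O − E)²/E:
  (21 − 28.1163)²/28.1163 = 1.8012
  (30 − 27.6628)²/27.6628 = 0.1975
  (27 − 22.2209)²/22.2209 = 1.0279
  (41 − 33.8837)²/33.8837 = 1.4946
  (31 − 33.3372)²/33.3372 = 0.1639
  (22 − 26.7791)²/26.7791 = 0.8529
χ² = 1.8012 + 0.1975 + 1.0279 + 1.4946 + 0.1639 + 0.8529 = 5.538
df = (2−1)(3−1) = 2. Since 5.538 < 5.991, fail to reject the null hypothesis of independence at α = 0.05.

5.538; fail to reject H₀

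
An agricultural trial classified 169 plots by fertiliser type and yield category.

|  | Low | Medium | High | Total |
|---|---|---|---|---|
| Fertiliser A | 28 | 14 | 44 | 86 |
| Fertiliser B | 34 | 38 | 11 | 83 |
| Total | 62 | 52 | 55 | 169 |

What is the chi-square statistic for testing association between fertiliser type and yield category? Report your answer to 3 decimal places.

Grand total N = 169.
Expected counts (row total × column total / N):
  Fertiliser A, Low: 86×62/169 = 31.55030
  Fertiliser A, Medium: 86×52/169 = 26.46154
  Fertiliser A, High: 86×55/169 = 27.98817
  Fertiliser B, Low: 83×62/169 = 30.44970
  Fertiliser B, Medium: 83×52/169 = 25.53846
  Fertiliser B, High: 83×55/169 = 27.01183
Contributions (O − E)²/E:
  (28 − 31.55030)²/31.55030 = 0.3995
  (14 − 26.46154)²/26.46154 = 5.8685
  (44 − 27.98817)²/27.98817 = 9.1603
  (34 − 30.44970)²/30.44970 = 0.4139
  (38 − 25.53846)²/25.53846 = 6.0806
  (11 − 27.01183)²/27.01183 = 9.4913
χ² = 0.3995 + 5.8685 + 9.1603 + 0.4139 + 6.0806 + 9.4913 = 31.414

31.414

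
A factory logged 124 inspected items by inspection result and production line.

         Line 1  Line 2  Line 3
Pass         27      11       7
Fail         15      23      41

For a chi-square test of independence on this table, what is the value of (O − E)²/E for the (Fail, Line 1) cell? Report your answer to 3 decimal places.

Row total (Fail) = 79; column total (Line 1) = 42; N = 124.
Expected count E = 79 × 42 / 124 = 26.7581.
Contribution = (O − E)²/E = (15 − 26.7581)² / 26.7581 = 5.167.

5.167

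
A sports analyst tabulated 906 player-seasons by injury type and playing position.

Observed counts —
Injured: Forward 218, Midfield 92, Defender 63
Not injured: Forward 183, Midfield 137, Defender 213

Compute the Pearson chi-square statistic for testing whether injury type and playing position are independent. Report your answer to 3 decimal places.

67.261

Row totals: 373, 533. Column totals: 401, 229, 276. Grand total N = 906.
Expected counts (row total × column total / N):
  Injured, Forward: 373×401/906 = 165.0916
  Injured, Midfield: 373×229/906 = 94.2792
  Injured, Defender: 373×276/906 = 113.6291
  Not injured, Forward: 533×401/906 = 235.9084
  Not injured, Midfield: 533×229/906 = 134.7208
  Not injured, Defender: 533×276/906 = 162.3709
Contributions (O − E)²/E:
  (218 − 165.0916)²/165.0916 = 16.9560
  (92 − 94.2792)²/94.2792 = 0.0551
  (63 − 113.6291)²/113.6291 = 22.5585
  (183 − 235.9084)²/235.9084 = 11.8660
  (137 − 134.7208)²/134.7208 = 0.0386
  (213 − 162.3709)²/162.3709 = 15.7867
χ² = 16.9560 + 0.0551 + 22.5585 + 11.8660 + 0.0386 + 15.7867 = 67.261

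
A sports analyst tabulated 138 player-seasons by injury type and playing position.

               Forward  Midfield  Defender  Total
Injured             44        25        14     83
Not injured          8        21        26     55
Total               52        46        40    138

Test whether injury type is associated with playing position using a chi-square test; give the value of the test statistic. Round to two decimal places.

24.19

Grand total N = 138.
Expected counts (row total × column total / N):
  Injured, Forward: 83×52/138 = 31.275
  Injured, Midfield: 83×46/138 = 27.667
  Injured, Defender: 83×40/138 = 24.058
  Not injured, Forward: 55×52/138 = 20.725
  Not injured, Midfield: 55×46/138 = 18.333
  Not injured, Defender: 55×40/138 = 15.942
Contributions (O − E)²/E:
  (44 − 31.275)²/31.275 = 5.1775
  (25 − 27.667)²/27.667 = 0.2571
  (14 − 24.058)²/24.058 = 4.2050
  (8 − 20.725)²/20.725 = 7.8131
  (21 − 18.333)²/18.333 = 0.3880
  (26 − 15.942)²/15.942 = 6.3457
χ² = 5.1775 + 0.2571 + 4.2050 + 7.8131 + 0.3880 + 6.3457 = 24.19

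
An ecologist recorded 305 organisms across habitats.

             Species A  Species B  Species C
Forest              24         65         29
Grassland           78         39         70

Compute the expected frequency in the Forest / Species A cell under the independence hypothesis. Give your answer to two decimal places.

Row total (Forest) = 118; column total (Species A) = 102; grand total N = 305.
Expected count = (row total × column total) / N = 118 × 102 / 305 = 39.46.

39.46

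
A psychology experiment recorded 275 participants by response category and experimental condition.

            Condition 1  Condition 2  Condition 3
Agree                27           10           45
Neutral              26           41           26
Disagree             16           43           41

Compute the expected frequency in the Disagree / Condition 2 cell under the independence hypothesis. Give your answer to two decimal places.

34.18

Row total (Disagree) = 100; column total (Condition 2) = 94; grand total N = 275.
Expected count = (row total × column total) / N = 100 × 94 / 275 = 34.18.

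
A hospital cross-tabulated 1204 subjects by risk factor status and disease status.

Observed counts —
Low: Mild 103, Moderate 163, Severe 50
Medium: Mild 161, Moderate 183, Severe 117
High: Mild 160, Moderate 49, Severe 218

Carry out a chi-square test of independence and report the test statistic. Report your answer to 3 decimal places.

Row totals: 316, 461, 427. Column totals: 424, 395, 385. Grand total N = 1204.
Expected counts (row total × column total / N):
  Low, Mild: 316×424/1204 = 111.2824
  Low, Moderate: 316×395/1204 = 103.6711
  Low, Severe: 316×385/1204 = 101.0465
  Medium, Mild: 461×424/1204 = 162.3455
  Medium, Moderate: 461×395/1204 = 151.2417
  Medium, Severe: 461×385/1204 = 147.4128
  High, Mild: 427×424/1204 = 150.3721
  High, Moderate: 427×395/1204 = 140.0872
  High, Severe: 427×385/1204 = 136.5407
Contributions (O − E)²/E:
  (103 − 111.2824)²/111.2824 = 0.6164
  (163 − 103.6711)²/103.6711 = 33.9527
  (50 − 101.0465)²/101.0465 = 25.7876
  (161 − 162.3455)²/162.3455 = 0.0112
  (183 − 151.2417)²/151.2417 = 6.6687
  (117 − 147.4128)²/147.4128 = 6.2745
  (160 − 150.3721)²/150.3721 = 0.6164
  (49 − 140.0872)²/140.0872 = 59.2265
  (218 − 136.5407)²/136.5407 = 48.5981
χ² = 0.6164 + 33.9527 + 25.7876 + 0.0112 + 6.6687 + 6.2745 + 0.6164 + 59.2265 + 48.5981 = 181.752

181.752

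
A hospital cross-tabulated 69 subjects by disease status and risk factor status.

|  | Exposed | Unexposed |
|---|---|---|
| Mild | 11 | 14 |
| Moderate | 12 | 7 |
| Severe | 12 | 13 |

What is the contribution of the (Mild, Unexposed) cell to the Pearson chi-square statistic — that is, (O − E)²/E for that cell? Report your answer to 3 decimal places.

0.229

Row total (Mild) = 25; column total (Unexposed) = 34; N = 69.
Expected count E = 25 × 34 / 69 = 12.3188.
Contribution = (O − E)²/E = (14 − 12.3188)² / 12.3188 = 0.229.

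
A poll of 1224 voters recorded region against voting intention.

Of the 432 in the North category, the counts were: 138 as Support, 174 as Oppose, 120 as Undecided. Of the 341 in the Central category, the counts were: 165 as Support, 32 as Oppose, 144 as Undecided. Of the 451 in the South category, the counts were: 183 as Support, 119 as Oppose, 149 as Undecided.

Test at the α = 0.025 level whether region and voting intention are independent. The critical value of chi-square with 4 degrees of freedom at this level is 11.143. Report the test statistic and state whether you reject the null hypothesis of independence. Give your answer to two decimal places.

93.52; reject H₀

Row totals: 432, 341, 451. Column totals: 486, 325, 413. Grand total N = 1224.
Expected counts (row total × column total / N):
  North, Support: 432×486/1224 = 171.529
  North, Oppose: 432×325/1224 = 114.706
  North, Undecided: 432×413/1224 = 145.765
  Central, Support: 341×486/1224 = 135.397
  Central, Oppose: 341×325/1224 = 90.543
  Central, Undecided: 341×413/1224 = 115.060
  South, Support: 451×486/1224 = 179.074
  South, Oppose: 451×325/1224 = 119.751
  South, Undecided: 451×413/1224 = 152.176
Contributions (O − E)²/E:
  (138 − 171.529)²/171.529 = 6.5540
  (174 − 114.706)²/114.706 = 30.6503
  (120 − 145.765)²/145.765 = 4.5541
  (165 − 135.397)²/135.397 = 6.4724
  (32 − 90.543)²/90.543 = 37.8525
  (144 − 115.060)²/115.060 = 7.2790
  (183 − 179.074)²/179.074 = 0.0861
  (119 − 119.751)²/119.751 = 0.0047
  (149 − 152.176)²/152.176 = 0.0663
χ² = 6.5540 + 30.6503 + 4.5541 + 6.4724 + 37.8525 + 7.2790 + 0.0861 + 0.0047 + 0.0663 = 93.52
df = (3−1)(3−1) = 4. Since 93.52 > 11.143, reject the null hypothesis of independence at α = 0.025.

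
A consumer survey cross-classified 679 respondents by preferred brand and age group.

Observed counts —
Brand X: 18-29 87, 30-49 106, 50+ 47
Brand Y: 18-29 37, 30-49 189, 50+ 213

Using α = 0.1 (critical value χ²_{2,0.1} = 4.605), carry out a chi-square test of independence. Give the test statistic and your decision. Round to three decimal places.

Row totals: 240, 439. Column totals: 124, 295, 260. Grand total N = 679.
Expected counts (row total × column total / N):
  Brand X, 18-29: 240×124/679 = 43.8292
  Brand X, 30-49: 240×295/679 = 104.2710
  Brand X, 50+: 240×260/679 = 91.8999
  Brand Y, 18-29: 439×124/679 = 80.1708
  Brand Y, 30-49: 439×295/679 = 190.7290
  Brand Y, 50+: 439×260/679 = 168.1001
Contributions (O − E)²/E:
  (87 − 43.8292)²/43.8292 = 42.5223
  (106 − 104.2710)²/104.2710 = 0.0287
  (47 − 91.8999)²/91.8999 = 21.9369
  (37 − 80.1708)²/80.1708 = 23.2468
  (189 − 190.7290)²/190.7290 = 0.0157
  (213 − 168.1001)²/168.1001 = 11.9929
χ² = 42.5223 + 0.0287 + 21.9369 + 23.2468 + 0.0157 + 11.9929 = 99.743
df = (2−1)(3−1) = 2. Since 99.743 > 4.605, reject the null hypothesis of independence at α = 0.1.

99.743; reject H₀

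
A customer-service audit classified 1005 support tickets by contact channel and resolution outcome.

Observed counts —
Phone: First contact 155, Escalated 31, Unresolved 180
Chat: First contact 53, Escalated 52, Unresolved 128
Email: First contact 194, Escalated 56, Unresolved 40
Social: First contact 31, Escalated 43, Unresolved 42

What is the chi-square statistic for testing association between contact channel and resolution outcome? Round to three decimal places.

Row totals: 366, 233, 290, 116. Column totals: 433, 182, 390. Grand total N = 1005.
Expected counts (row total × column total / N):
  Phone, First contact: 366×433/1005 = 157.6896
  Phone, Escalated: 366×182/1005 = 66.2806
  Phone, Unresolved: 366×390/1005 = 142.0299
  Chat, First contact: 233×433/1005 = 100.3871
  Chat, Escalated: 233×182/1005 = 42.1950
  Chat, Unresolved: 233×390/1005 = 90.4179
  Email, First contact: 290×433/1005 = 124.9453
  Email, Escalated: 290×182/1005 = 52.5174
  Email, Unresolved: 290×390/1005 = 112.5373
  Social, First contact: 116×433/1005 = 49.9781
  Social, Escalated: 116×182/1005 = 21.0070
  Social, Unresolved: 116×390/1005 = 45.0149
Contributions (O − E)²/E:
  (155 − 157.6896)²/157.6896 = 0.0459
  (31 − 66.2806)²/66.2806 = 18.7796
  (180 − 142.0299)²/142.0299 = 10.1509
  (53 − 100.3871)²/100.3871 = 22.3688
  (52 − 42.1950)²/42.1950 = 2.2784
  (128 − 90.4179)²/90.4179 = 15.6210
  (194 − 124.9453)²/124.9453 = 38.1651
  (56 − 52.5174)²/52.5174 = 0.2309
  (40 − 112.5373)²/112.5373 = 46.7548
  (31 − 49.9781)²/49.9781 = 7.2065
  (43 − 21.0070)²/21.0070 = 23.0253
  (42 − 45.0149)²/45.0149 = 0.2019
χ² = 0.0459 + 18.7796 + 10.1509 + 22.3688 + 2.2784 + 15.6210 + 38.1651 + 0.2309 + 46.7548 + 7.2065 + 23.0253 + 0.2019 = 184.829

184.829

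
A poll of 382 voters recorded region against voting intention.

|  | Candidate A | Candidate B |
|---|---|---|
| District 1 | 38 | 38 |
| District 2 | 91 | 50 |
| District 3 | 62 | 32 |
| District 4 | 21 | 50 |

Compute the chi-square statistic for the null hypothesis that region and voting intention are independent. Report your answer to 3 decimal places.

29.075

Row totals: 76, 141, 94, 71. Column totals: 212, 170. Grand total N = 382.
Expected counts (row total × column total / N):
  District 1, Candidate A: 76×212/382 = 42.1780
  District 1, Candidate B: 76×170/382 = 33.8220
  District 2, Candidate A: 141×212/382 = 78.2513
  District 2, Candidate B: 141×170/382 = 62.7487
  District 3, Candidate A: 94×212/382 = 52.1675
  District 3, Candidate B: 94×170/382 = 41.8325
  District 4, Candidate A: 71×212/382 = 39.4031
  District 4, Candidate B: 71×170/382 = 31.5969
Contributions (O − E)²/E:
  (38 − 42.1780)²/42.1780 = 0.4139
  (38 − 33.8220)²/33.8220 = 0.5161
  (91 − 78.2513)²/78.2513 = 2.0770
  (50 − 62.7487)²/62.7487 = 2.5902
  (62 − 52.1675)²/52.1675 = 1.8532
  (32 − 41.8325)²/41.8325 = 2.3111
  (21 − 39.4031)²/39.4031 = 8.5951
  (50 − 31.5969)²/31.5969 = 10.7186
χ² = 0.4139 + 0.5161 + 2.0770 + 2.5902 + 1.8532 + 2.3111 + 8.5951 + 10.7186 = 29.075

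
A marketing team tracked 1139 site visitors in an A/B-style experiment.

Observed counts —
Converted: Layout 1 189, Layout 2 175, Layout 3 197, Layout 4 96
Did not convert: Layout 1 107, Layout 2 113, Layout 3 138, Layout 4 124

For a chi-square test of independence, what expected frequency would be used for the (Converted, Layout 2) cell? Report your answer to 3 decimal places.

166.125

Row total (Converted) = 657; column total (Layout 2) = 288; grand total N = 1139.
Expected count = (row total × column total) / N = 657 × 288 / 1139 = 166.125.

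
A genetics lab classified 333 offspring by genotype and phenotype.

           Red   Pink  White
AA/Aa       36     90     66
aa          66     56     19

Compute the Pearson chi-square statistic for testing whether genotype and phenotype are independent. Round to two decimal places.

Row totals: 192, 141. Column totals: 102, 146, 85. Grand total N = 333.
Expected counts (row total × column total / N):
  AA/Aa, Red: 192×102/333 = 58.811
  AA/Aa, Pink: 192×146/333 = 84.180
  AA/Aa, White: 192×85/333 = 49.009
  aa, Red: 141×102/333 = 43.189
  aa, Pink: 141×146/333 = 61.820
  aa, White: 141×85/333 = 35.991
Contributions (O − E)²/E:
  (36 − 58.811)²/58.811 = 8.8477
  (90 − 84.180)²/84.180 = 0.4024
  (66 − 49.009)²/49.009 = 5.8906
  (66 − 43.189)²/43.189 = 12.0480
  (56 − 61.820)²/61.820 = 0.5479
  (19 − 35.991)²/35.991 = 8.0213
χ² = 8.8477 + 0.4024 + 5.8906 + 12.0480 + 0.5479 + 8.0213 = 35.76

35.76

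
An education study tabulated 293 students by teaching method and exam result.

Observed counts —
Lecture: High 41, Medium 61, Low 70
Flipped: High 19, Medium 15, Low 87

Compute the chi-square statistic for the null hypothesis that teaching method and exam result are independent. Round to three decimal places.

Row totals: 172, 121. Column totals: 60, 76, 157. Grand total N = 293.
Expected counts (row total × column total / N):
  Lecture, High: 172×60/293 = 35.22184
  Lecture, Medium: 172×76/293 = 44.61433
  Lecture, Low: 172×157/293 = 92.16382
  Flipped, High: 121×60/293 = 24.77816
  Flipped, Medium: 121×76/293 = 31.38567
  Flipped, Low: 121×157/293 = 64.83618
Contributions (O − E)²/E:
  (41 − 35.22184)²/35.22184 = 0.9479
  (61 − 44.61433)²/44.61433 = 6.0180
  (70 − 92.16382)²/92.16382 = 5.3300
  (19 − 24.77816)²/24.77816 = 1.3474
  (15 − 31.38567)²/31.38567 = 8.5545
  (87 − 64.83618)²/64.83618 = 7.5766
χ² = 0.9479 + 6.0180 + 5.3300 + 1.3474 + 8.5545 + 7.5766 = 29.774

29.774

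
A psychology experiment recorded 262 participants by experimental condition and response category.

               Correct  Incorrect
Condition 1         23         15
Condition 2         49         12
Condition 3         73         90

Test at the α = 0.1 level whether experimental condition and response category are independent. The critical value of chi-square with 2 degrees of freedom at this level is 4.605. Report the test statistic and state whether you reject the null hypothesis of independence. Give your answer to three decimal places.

Row totals: 38, 61, 163. Column totals: 145, 117. Grand total N = 262.
Expected counts (row total × column total / N):
  Condition 1, Correct: 38×145/262 = 21.0305
  Condition 1, Incorrect: 38×117/262 = 16.9695
  Condition 2, Correct: 61×145/262 = 33.7595
  Condition 2, Incorrect: 61×117/262 = 27.2405
  Condition 3, Correct: 163×145/262 = 90.2099
  Condition 3, Incorrect: 163×117/262 = 72.7901
Contributions (O − E)²/E:
  (23 − 21.0305)²/21.0305 = 0.1844
  (15 − 16.9695)²/16.9695 = 0.2286
  (49 − 33.7595)²/33.7595 = 6.8802
  (12 − 27.2405)²/27.2405 = 8.5267
  (73 − 90.2099)²/90.2099 = 3.2832
  (90 − 72.7901)²/72.7901 = 4.0690
χ² = 0.1844 + 0.2286 + 6.8802 + 8.5267 + 3.2832 + 4.0690 = 23.172
df = (3−1)(2−1) = 2. Since 23.172 > 4.605, reject the null hypothesis of independence at α = 0.1.

23.172; reject H₀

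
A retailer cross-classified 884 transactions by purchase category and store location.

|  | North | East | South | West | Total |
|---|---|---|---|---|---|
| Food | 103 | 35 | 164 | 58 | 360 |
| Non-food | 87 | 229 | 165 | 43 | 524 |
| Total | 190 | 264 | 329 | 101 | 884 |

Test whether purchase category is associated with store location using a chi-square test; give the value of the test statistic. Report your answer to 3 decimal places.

Grand total N = 884.
Expected counts (row total × column total / N):
  Food, North: 360×190/884 = 77.3756
  Food, East: 360×264/884 = 107.5113
  Food, South: 360×329/884 = 133.9819
  Food, West: 360×101/884 = 41.1312
  Non-food, North: 524×190/884 = 112.6244
  Non-food, East: 524×264/884 = 156.4887
  Non-food, South: 524×329/884 = 195.0181
  Non-food, West: 524×101/884 = 59.8688
Contributions (O − E)²/E:
  (103 − 77.3756)²/77.3756 = 8.4860
  (35 − 107.5113)²/107.5113 = 48.9055
  (164 − 133.9819)²/133.9819 = 6.7254
  (58 − 41.1312)²/41.1312 = 6.9183
  (87 − 112.6244)²/112.6244 = 5.8301
  (229 − 156.4887)²/156.4887 = 33.5992
  (165 − 195.0181)²/195.0181 = 4.6205
  (43 − 59.8688)²/59.8688 = 4.7530
χ² = 8.4860 + 48.9055 + 6.7254 + 6.9183 + 5.8301 + 33.5992 + 4.6205 + 4.7530 = 119.838

119.838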